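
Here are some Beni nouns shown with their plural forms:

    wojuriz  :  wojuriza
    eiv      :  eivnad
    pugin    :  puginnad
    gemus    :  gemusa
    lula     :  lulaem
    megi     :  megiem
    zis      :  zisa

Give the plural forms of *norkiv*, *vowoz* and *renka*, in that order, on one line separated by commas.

Looking at the final sound of each stem: -a when the stem ends in a sibilant (*wojuriz*, *gemus*, *zis*); -nad when the stem ends in a non-sibilant consonant (*eiv*, *pugin*); -em when the stem ends in a vowel (*lula*, *megi*).
*norkiv* — final sound /v/ (a non-sibilant consonant) → -nad → *norkivnad*.
The final sound of *vowoz* is /z/, which is a sibilant, so the suffix is -a, giving *vowoza*.
The final sound of *renka* is /a/, which is a vowel, so the suffix is -em, giving *renkaem*.

norkivnad, vowoza, renkaem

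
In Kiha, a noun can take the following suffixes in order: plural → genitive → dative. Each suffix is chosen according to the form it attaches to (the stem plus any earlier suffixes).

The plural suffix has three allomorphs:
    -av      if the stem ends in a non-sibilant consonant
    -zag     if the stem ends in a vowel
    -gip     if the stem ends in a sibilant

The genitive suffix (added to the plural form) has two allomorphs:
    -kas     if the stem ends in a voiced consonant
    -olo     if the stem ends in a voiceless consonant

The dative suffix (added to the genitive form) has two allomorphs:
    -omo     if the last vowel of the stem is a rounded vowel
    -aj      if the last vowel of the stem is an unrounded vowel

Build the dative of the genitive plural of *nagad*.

*nagad* — final sound /d/ (a non-sibilant consonant) → -av → *nagadav*.
The plural form *nagadav*: final consonant = /v/, voiced → -kas → *nagadavkas*.
The last vowel of the genitive form *nagadavkas* is /a/, which is an unrounded vowel, so the dative suffix is -aj, giving *nagadavkasaj*.

nagadavkasaj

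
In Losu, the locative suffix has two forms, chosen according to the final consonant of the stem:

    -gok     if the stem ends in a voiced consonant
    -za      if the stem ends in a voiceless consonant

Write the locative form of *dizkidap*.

dizkidapza

Since the final consonant of *dizkidap* is /p/ (voiceless), it takes -za, giving *dizkidapza*.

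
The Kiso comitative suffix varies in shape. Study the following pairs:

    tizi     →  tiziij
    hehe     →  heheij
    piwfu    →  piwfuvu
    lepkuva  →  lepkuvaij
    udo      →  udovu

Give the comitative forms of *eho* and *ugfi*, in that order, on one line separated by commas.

The suffix is conditioned by the last vowel: -vu when the last vowel of the stem is a rounded vowel (*piwfu*, *udo*); -ij when the last vowel of the stem is an unrounded vowel (*tizi*, *hehe*, *lepkuva*).
*eho* — last vowel /o/ (a rounded vowel) → -vu → *ehovu*.
The last vowel of *ugfi* is /i/, which is an unrounded vowel, so the suffix is -ij, giving *ugfiij*.

ehovu, ugfiij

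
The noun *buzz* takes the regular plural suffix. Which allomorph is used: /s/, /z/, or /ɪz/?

The stem *buzz* ends in a sibilant (/s, z, ʃ, ʒ, tʃ, dʒ/).
The plural suffix surfaces as /ɪz/ after sibilants, /s/ after other voiceless consonants, and /z/ after other voiced sounds.
So the plural -s on *buzz* is pronounced /ɪz/.

/ɪz/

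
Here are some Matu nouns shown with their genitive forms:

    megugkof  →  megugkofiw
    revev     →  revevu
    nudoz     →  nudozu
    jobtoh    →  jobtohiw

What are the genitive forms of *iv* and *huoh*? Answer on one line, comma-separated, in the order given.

ivu, huohiw

The suffix is conditioned by the final consonant: -iw when the stem ends in a voiceless consonant (*megugkof*, *jobtoh*); -u when the stem ends in a voiced consonant (*revev*, *nudoz*).
*iv* — final consonant /v/ (voiced) → -u → *ivu*.
The final consonant of *huoh* is /h/, which is voiceless, so the suffix is -iw, giving *huohiw*.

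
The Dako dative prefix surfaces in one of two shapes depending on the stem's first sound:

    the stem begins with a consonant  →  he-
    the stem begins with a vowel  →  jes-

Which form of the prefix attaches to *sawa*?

*sawa* — first sound /s/ (a consonant) → he-.

he-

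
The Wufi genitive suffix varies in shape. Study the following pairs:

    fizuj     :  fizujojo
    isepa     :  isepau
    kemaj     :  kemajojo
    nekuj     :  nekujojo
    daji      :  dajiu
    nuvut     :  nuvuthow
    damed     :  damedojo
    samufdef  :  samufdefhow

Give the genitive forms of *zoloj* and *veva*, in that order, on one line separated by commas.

Looking at the final sound of each stem: -how when the stem ends in a voiceless consonant (*nuvut*, *samufdef*); -ojo when the stem ends in a voiced consonant (*fizuj*, *kemaj*, *nekuj*, *damed*); -u when the stem ends in a vowel (*isepa*, *daji*).
*zoloj* — final sound /j/ (a voiced consonant) → -ojo → *zolojojo*.
Since the final sound of *veva* is /a/ (a vowel), it takes -u, giving *vevau*.

zolojojo, vevau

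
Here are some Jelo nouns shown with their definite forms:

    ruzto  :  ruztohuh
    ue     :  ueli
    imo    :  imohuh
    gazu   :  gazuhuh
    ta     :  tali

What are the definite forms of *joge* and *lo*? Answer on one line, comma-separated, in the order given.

jogeli, lohuh

The suffix is conditioned by the last vowel: -huh when the last vowel of the stem is a rounded vowel (*ruzto*, *imo*, *gazu*); -li when the last vowel of the stem is an unrounded vowel (*ue*, *ta*).
The last vowel of *joge* is /e/, which is an unrounded vowel, so the suffix is -li, giving *jogeli*.
*lo*: last vowel = /o/, a rounded vowel → -huh → *lohuh*.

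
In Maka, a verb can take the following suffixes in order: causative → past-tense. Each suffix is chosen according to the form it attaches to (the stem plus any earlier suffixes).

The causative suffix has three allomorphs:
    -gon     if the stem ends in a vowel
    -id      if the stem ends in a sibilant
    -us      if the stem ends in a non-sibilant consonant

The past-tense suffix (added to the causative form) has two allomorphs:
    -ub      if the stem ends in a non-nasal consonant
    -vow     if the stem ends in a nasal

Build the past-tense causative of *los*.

*los* — final sound /s/ (a sibilant) → -id → *losid*.
The causative form *losid*: final consonant = /d/, non-nasal → -ub → *losidub*.

losidub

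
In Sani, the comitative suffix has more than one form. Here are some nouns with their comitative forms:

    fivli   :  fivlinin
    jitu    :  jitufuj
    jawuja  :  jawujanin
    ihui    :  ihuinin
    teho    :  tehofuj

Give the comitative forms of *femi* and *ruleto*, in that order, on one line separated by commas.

The alternation tracks the last vowel of the stem — -fuj when the last vowel of the stem is a rounded vowel (*jitu*, *teho*); -nin when the last vowel of the stem is an unrounded vowel (*fivli*, *jawuja*, *ihui*).
*femi*: last vowel = /i/, an unrounded vowel → -nin → *feminin*.
Since the last vowel of *ruleto* is /o/ (a rounded vowel), it takes -fuj, giving *ruletofuj*.

feminin, ruletofuj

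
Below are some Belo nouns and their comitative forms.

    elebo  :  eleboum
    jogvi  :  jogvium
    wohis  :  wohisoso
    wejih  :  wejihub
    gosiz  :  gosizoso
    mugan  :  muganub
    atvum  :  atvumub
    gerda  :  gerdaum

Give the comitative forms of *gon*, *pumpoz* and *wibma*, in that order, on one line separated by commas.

gonub, pumpozoso, wibmaum

Looking at the final sound of each stem: -oso when the stem ends in a sibilant (*wohis*, *gosiz*); -ub when the stem ends in a non-sibilant consonant (*wejih*, *mugan*, *atvum*); -um when the stem ends in a vowel (*elebo*, *jogvi*, *gerda*).
Since the final sound of *gon* is /n/ (a non-sibilant consonant), it takes -ub, giving *gonub*.
Since the final sound of *pumpoz* is /z/ (a sibilant), it takes -oso, giving *pumpozoso*.
*wibma* — final sound /a/ (a vowel) → -um → *wibmaum*.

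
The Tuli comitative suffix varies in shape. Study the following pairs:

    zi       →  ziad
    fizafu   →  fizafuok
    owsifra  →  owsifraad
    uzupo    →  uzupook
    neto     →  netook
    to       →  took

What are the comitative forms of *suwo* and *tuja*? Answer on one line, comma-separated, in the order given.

suwook, tujaad

The pattern is rounding harmony: -ok when the last vowel of the stem is a rounded vowel (*fizafu*, *uzupo*, *neto*, *to*); -ad when the last vowel of the stem is an unrounded vowel (*zi*, *owsifra*).
The last vowel of *suwo* is /o/, which is a rounded vowel, so the suffix is -ok, giving *suwook*.
Since the last vowel of *tuja* is /a/ (an unrounded vowel), it takes -ad, giving *tujaad*.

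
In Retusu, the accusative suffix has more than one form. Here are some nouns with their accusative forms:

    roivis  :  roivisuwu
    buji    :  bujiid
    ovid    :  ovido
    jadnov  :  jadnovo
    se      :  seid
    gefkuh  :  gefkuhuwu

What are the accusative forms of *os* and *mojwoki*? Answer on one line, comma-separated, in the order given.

The pattern is voicing of the final sound: -uwu when the stem ends in a voiceless consonant (*roivis*, *gefkuh*); -o when the stem ends in a voiced consonant (*ovid*, *jadnov*); -id when the stem ends in a vowel (*buji*, *se*).
Since the final sound of *os* is /s/ (a voiceless consonant), it takes -uwu, giving *osuwu*.
*mojwoki*: final sound = /i/, a vowel → -id → *mojwokiid*.

osuwu, mojwokiid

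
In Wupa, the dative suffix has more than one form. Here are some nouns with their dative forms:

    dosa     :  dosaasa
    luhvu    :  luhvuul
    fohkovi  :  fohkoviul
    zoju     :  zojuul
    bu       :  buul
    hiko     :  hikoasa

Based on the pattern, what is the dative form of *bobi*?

bobiul

The alternation tracks the last vowel of the stem — -ul when the last vowel of the stem is a high vowel (*luhvu*, *fohkovi*, *zoju*, *bu*); -asa when the last vowel of the stem is a non-high vowel (*dosa*, *hiko*).
Since the last vowel of *bobi* is /i/ (a high vowel), it takes -ul, giving *bobiul*.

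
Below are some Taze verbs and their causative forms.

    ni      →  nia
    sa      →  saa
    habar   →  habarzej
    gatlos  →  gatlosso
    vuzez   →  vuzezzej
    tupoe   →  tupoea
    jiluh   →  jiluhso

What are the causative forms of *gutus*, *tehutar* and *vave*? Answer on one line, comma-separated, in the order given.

gutusso, tehutarzej, vavea

The alternation tracks the final sound of the stem — -so when the stem ends in a voiceless consonant (*gatlos*, *jiluh*); -zej when the stem ends in a voiced consonant (*habar*, *vuzez*); -a when the stem ends in a vowel (*ni*, *sa*, *tupoe*).
Since the final sound of *gutus* is /s/ (a voiceless consonant), it takes -so, giving *gutusso*.
The final sound of *tehutar* is /r/, which is a voiced consonant, so the suffix is -zej, giving *tehutarzej*.
*vave*: final sound = /e/, a vowel → -a → *vavea*.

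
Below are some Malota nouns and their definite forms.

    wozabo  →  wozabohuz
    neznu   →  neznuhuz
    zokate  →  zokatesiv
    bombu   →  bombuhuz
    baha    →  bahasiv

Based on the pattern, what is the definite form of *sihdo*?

The suffix is conditioned by the last vowel: -huz when the last vowel of the stem is a rounded vowel (*wozabo*, *neznu*, *bombu*); -siv when the last vowel of the stem is an unrounded vowel (*zokate*, *baha*).
Since the last vowel of *sihdo* is /o/ (a rounded vowel), it takes -huz, giving *sihdohuz*.

sihdohuz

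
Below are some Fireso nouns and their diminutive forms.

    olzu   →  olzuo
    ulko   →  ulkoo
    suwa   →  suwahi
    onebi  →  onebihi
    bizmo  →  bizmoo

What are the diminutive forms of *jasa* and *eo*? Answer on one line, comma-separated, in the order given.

jasahi, eoo

The pattern is rounding harmony: -o when the last vowel of the stem is a rounded vowel (*olzu*, *ulko*, *bizmo*); -hi when the last vowel of the stem is an unrounded vowel (*suwa*, *onebi*).
*jasa* — last vowel /a/ (an unrounded vowel) → -hi → *jasahi*.
The last vowel of *eo* is /o/, which is a rounded vowel, so the suffix is -o, giving *eoo*.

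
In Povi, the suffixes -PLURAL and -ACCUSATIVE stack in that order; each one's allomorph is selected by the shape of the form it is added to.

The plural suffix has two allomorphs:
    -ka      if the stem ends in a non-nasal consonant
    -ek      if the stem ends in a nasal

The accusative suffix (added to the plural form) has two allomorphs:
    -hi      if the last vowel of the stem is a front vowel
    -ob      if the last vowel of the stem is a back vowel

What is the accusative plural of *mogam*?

*mogam*: final consonant = /m/, a nasal → -ek → *mogamek*.
Since the last vowel of the plural form *mogamek* is /e/ (a front vowel), it takes -hi, giving *mogamekhi*.

mogamekhi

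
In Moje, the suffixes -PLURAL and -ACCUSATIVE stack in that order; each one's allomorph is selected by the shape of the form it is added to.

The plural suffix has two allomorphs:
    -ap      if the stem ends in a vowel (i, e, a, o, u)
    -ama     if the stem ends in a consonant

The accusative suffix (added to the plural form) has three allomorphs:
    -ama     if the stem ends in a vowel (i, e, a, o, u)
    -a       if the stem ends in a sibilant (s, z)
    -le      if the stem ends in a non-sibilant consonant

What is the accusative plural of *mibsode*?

*mibsode* — final sound /e/ (a vowel) → -ap → *mibsodeap*.
Since the final sound of the plural form *mibsodeap* is /p/ (a non-sibilant consonant), it takes -le, giving *mibsodeaple*.

mibsodeaple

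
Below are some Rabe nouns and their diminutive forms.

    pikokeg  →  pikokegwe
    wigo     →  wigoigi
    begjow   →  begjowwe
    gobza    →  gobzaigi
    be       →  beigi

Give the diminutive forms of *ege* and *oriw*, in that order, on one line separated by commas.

egeigi, oriwwe

The alternation tracks the final sound of the stem — -we when the stem ends in a consonant (*pikokeg*, *begjow*); -igi when the stem ends in a vowel (*wigo*, *gobza*, *be*).
*ege*: final sound = /e/, a vowel → -igi → *egeigi*.
*oriw*: final sound = /w/, a consonant → -we → *oriwwe*.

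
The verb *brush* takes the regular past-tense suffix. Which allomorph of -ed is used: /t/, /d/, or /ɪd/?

/t/

The stem *brush* ends in a voiceless consonant other than /t/.
The -ed suffix is realized as /ɪd/ after /t, d/; as /t/ after other voiceless consonants; and as /d/ after other voiced sounds.
So -ed on *brush* is pronounced /t/.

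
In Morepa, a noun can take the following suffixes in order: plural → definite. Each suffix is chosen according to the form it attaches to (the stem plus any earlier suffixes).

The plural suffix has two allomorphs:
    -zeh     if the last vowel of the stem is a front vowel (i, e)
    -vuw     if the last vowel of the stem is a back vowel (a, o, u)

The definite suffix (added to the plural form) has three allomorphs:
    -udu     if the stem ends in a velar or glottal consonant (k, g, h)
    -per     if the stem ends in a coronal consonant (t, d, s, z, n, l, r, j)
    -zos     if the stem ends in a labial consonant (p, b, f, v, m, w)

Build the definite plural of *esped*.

The last vowel of *esped* is /e/, which is a front vowel, so the plural suffix is -zeh, giving *espedzeh*.
The plural form *espedzeh*: final consonant = /h/, velar/glottal → -udu → *espedzehudu*.

espedzehudu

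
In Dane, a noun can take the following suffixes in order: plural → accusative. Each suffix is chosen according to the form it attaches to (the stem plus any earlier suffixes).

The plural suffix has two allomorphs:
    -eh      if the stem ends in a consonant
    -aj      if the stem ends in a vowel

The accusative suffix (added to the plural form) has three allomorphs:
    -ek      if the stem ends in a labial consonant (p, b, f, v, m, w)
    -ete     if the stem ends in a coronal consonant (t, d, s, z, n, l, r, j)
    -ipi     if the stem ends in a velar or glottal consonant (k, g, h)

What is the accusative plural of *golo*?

*golo* — final sound /o/ (a vowel) → -aj → *goloaj*.
Since the final consonant of the plural form *goloaj* is /j/ (coronal), it takes -ete, giving *goloajete*.

goloajete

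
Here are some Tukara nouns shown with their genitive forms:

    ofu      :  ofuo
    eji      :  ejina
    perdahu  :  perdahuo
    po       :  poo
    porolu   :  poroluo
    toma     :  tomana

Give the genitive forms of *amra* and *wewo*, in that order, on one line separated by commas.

amrana, wewoo

The alternation tracks the last vowel of the stem — -o when the last vowel of the stem is a rounded vowel (*ofu*, *perdahu*, *po*, *porolu*); -na when the last vowel of the stem is an unrounded vowel (*eji*, *toma*).
The last vowel of *amra* is /a/, which is an unrounded vowel, so the suffix is -na, giving *amrana*.
*wewo*: last vowel = /o/, a rounded vowel → -o → *wewoo*.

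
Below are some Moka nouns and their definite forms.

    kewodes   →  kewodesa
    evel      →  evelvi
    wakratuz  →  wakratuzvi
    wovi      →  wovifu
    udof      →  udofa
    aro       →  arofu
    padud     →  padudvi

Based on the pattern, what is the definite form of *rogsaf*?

The alternation tracks the final sound of the stem — -a when the stem ends in a voiceless consonant (*kewodes*, *udof*); -vi when the stem ends in a voiced consonant (*evel*, *wakratuz*, *padud*); -fu when the stem ends in a vowel (*wovi*, *aro*).
*rogsaf* — final sound /f/ (a voiceless consonant) → -a → *rogsafa*.

rogsafa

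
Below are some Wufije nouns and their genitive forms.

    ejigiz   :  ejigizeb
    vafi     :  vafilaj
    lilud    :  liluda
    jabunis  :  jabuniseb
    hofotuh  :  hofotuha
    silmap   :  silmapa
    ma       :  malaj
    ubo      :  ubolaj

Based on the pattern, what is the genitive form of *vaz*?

Looking at the final sound of each stem: -eb when the stem ends in a sibilant (*ejigiz*, *jabunis*); -a when the stem ends in a non-sibilant consonant (*lilud*, *hofotuh*, *silmap*); -laj when the stem ends in a vowel (*vafi*, *ma*, *ubo*).
The final sound of *vaz* is /z/, which is a sibilant, so the suffix is -eb, giving *vazeb*.

vazeb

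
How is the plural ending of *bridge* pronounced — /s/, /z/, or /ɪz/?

The stem *bridge* ends in a sibilant (/s, z, ʃ, ʒ, tʃ, dʒ/).
The plural suffix surfaces as /ɪz/ after sibilants, /s/ after other voiceless consonants, and /z/ after other voiced sounds.
So the plural -s on *bridge* is pronounced /ɪz/.

/ɪz/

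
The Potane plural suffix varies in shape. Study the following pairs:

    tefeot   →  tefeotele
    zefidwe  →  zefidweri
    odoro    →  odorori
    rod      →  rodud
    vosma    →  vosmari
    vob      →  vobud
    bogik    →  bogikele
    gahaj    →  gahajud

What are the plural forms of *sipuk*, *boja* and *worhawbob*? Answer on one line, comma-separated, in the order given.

sipukele, bojari, worhawbobud

The pattern is voicing of the final sound: -ele when the stem ends in a voiceless consonant (*tefeot*, *bogik*); -ud when the stem ends in a voiced consonant (*rod*, *vob*, *gahaj*); -ri when the stem ends in a vowel (*zefidwe*, *odoro*, *vosma*).
The final sound of *sipuk* is /k/, which is a voiceless consonant, so the suffix is -ele, giving *sipukele*.
Since the final sound of *boja* is /a/ (a vowel), it takes -ri, giving *bojari*.
Since the final sound of *worhawbob* is /b/ (a voiced consonant), it takes -ud, giving *worhawbobud*.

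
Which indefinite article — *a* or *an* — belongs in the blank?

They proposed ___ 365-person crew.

a

The indefinite article is chosen by the initial *sound* of the following word, not its spelling.
The number *365* is spoken "three hundred …", beginning with /θriː/ — a consonant sound.
So the article is *a*: They proposed a 365-person crew.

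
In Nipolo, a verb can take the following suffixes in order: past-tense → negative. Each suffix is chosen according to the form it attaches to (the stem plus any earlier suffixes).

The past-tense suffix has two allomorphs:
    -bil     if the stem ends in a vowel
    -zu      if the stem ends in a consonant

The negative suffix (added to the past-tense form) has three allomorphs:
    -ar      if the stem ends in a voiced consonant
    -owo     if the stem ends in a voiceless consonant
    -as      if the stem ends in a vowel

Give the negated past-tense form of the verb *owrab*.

*owrab*: final sound = /b/, a consonant → -zu → *owrabzu*.
The final sound of the past-tense form *owrabzu* is /u/, which is a vowel, so the negative suffix is -as, giving *owrabzuas*.

owrabzuas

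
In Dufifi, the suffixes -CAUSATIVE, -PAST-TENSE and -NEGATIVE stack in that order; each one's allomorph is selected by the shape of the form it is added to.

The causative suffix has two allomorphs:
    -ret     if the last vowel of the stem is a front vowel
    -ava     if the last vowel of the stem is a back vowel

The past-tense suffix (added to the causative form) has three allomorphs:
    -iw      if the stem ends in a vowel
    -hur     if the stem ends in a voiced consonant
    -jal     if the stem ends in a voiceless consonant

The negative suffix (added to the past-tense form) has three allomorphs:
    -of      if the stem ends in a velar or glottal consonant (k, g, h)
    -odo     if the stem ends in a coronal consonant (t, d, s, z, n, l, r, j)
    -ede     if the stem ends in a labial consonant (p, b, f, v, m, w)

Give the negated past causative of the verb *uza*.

The last vowel of *uza* is /a/, which is a back vowel, so the causative suffix is -ava, giving *uzaava*.
Since the final sound of the causative form *uzaava* is /a/ (a vowel), it takes -iw, giving *uzaavaiw*.
Since the final consonant of the past-tense form *uzaavaiw* is /w/ (labial), it takes -ede, giving *uzaavaiwede*.

uzaavaiwede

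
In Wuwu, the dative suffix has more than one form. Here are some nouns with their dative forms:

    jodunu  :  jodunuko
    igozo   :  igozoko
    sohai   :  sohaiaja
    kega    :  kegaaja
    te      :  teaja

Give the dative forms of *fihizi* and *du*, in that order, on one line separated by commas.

The pattern is rounding harmony: -ko when the last vowel of the stem is a rounded vowel (*jodunu*, *igozo*); -aja when the last vowel of the stem is an unrounded vowel (*sohai*, *kega*, *te*).
The last vowel of *fihizi* is /i/, which is an unrounded vowel, so the suffix is -aja, giving *fihiziaja*.
Since the last vowel of *du* is /u/ (a rounded vowel), it takes -ko, giving *duko*.

fihiziaja, duko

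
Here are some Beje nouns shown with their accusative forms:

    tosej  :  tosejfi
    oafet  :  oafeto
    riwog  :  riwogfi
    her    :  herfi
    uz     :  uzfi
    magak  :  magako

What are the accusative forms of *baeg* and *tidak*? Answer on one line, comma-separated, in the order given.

baegfi, tidako

The pattern is voicing of the final consonant: -o when the stem ends in a voiceless consonant (*oafet*, *magak*); -fi when the stem ends in a voiced consonant (*tosej*, *riwog*, *her*, *uz*).
*baeg* — final consonant /g/ (voiced) → -fi → *baegfi*.
Since the final consonant of *tidak* is /k/ (voiceless), it takes -o, giving *tidako*.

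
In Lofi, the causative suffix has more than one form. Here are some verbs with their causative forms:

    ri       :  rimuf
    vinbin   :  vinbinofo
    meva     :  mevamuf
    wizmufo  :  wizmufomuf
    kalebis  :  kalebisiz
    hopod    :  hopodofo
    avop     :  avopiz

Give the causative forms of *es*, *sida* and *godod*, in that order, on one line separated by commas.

The pattern is voicing of the final sound: -iz when the stem ends in a voiceless consonant (*kalebis*, *avop*); -ofo when the stem ends in a voiced consonant (*vinbin*, *hopod*); -muf when the stem ends in a vowel (*ri*, *meva*, *wizmufo*).
*es*: final sound = /s/, a voiceless consonant → -iz → *esiz*.
Since the final sound of *sida* is /a/ (a vowel), it takes -muf, giving *sidamuf*.
*godod*: final sound = /d/, a voiced consonant → -ofo → *gododofo*.

esiz, sidamuf, gododofo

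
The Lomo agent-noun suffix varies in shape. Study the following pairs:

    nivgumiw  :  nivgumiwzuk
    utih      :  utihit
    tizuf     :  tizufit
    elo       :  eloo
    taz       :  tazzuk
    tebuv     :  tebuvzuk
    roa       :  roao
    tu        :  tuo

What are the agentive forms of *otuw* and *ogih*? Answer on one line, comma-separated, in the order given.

otuwzuk, ogihit

The pattern is voicing of the final sound: -it when the stem ends in a voiceless consonant (*utih*, *tizuf*); -zuk when the stem ends in a voiced consonant (*nivgumiw*, *taz*, *tebuv*); -o when the stem ends in a vowel (*elo*, *roa*, *tu*).
*otuw*: final sound = /w/, a voiced consonant → -zuk → *otuwzuk*.
*ogih* — final sound /h/ (a voiceless consonant) → -it → *ogihit*.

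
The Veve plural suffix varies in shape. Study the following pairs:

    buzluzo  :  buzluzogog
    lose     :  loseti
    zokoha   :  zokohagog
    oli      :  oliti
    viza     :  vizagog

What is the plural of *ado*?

The pattern is front/back vowel harmony: -ti when the last vowel of the stem is a front vowel (*lose*, *oli*); -gog when the last vowel of the stem is a back vowel (*buzluzo*, *zokoha*, *viza*).
*ado*: last vowel = /o/, a back vowel → -gog → *adogog*.

adogog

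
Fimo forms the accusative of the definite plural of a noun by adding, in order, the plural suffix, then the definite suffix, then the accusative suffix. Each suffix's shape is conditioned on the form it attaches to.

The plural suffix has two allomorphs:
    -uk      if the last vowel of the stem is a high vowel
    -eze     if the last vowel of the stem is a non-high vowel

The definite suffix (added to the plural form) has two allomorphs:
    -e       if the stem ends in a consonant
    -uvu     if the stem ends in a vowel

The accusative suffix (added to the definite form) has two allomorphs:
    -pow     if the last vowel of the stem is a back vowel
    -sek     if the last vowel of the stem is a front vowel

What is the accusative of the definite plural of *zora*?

zoraezeuvupow

*zora*: last vowel = /a/, a non-high vowel → -eze → *zoraeze*.
Since the final sound of the plural form *zoraeze* is /e/ (a vowel), it takes -uvu, giving *zoraezeuvu*.
The last vowel of the definite form *zoraezeuvu* is /u/, which is a back vowel, so the accusative suffix is -pow, giving *zoraezeuvupow*.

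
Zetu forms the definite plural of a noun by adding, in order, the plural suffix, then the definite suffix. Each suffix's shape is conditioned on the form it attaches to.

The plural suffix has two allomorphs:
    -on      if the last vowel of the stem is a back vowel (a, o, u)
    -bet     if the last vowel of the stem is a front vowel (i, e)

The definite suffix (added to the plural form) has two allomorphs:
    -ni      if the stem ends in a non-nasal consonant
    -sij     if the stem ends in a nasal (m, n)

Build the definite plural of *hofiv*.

*hofiv*: last vowel = /i/, a front vowel → -bet → *hofivbet*.
Since the final consonant of the plural form *hofivbet* is /t/ (non-nasal), it takes -ni, giving *hofivbetni*.

hofivbetni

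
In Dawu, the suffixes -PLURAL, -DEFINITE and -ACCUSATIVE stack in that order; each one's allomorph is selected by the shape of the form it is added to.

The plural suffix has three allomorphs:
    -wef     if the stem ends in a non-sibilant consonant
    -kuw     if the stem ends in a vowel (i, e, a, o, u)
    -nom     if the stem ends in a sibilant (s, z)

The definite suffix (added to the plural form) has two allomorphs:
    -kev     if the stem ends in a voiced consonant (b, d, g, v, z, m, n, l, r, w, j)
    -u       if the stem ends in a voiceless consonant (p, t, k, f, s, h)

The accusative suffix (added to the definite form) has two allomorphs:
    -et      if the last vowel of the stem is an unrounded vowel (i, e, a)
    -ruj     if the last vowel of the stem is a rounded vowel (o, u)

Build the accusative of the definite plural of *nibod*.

*nibod* — final sound /d/ (a non-sibilant consonant) → -wef → *nibodwef*.
Since the final consonant of the plural form *nibodwef* is /f/ (voiceless), it takes -u, giving *nibodwefu*.
Since the last vowel of the definite form *nibodwefu* is /u/ (a rounded vowel), it takes -ruj, giving *nibodwefuruj*.

nibodwefuruj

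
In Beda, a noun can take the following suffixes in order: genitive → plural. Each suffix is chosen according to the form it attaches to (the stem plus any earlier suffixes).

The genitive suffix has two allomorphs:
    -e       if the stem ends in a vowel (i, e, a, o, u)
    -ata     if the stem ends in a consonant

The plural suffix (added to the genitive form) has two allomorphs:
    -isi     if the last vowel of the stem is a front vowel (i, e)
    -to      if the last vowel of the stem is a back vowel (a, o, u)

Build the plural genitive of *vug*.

Since the final sound of *vug* is /g/ (a consonant), it takes -ata, giving *vugata*.
The genitive form *vugata*: last vowel = /a/, a back vowel → -to → *vugatato*.

vugatato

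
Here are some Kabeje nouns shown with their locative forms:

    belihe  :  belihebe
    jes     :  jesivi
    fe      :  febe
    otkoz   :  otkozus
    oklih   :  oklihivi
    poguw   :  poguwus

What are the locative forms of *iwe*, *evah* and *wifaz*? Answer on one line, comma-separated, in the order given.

iwebe, evahivi, wifazus

The pattern is voicing of the final sound: -ivi when the stem ends in a voiceless consonant (*jes*, *oklih*); -us when the stem ends in a voiced consonant (*otkoz*, *poguw*); -be when the stem ends in a vowel (*belihe*, *fe*).
*iwe* — final sound /e/ (a vowel) → -be → *iwebe*.
*evah* — final sound /h/ (a voiceless consonant) → -ivi → *evahivi*.
Since the final sound of *wifaz* is /z/ (a voiced consonant), it takes -us, giving *wifazus*.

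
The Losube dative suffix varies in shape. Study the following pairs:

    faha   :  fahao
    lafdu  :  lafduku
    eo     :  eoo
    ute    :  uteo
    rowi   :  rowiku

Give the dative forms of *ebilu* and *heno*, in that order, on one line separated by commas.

Looking at the last vowel of each stem: -ku when the last vowel of the stem is a high vowel (*lafdu*, *rowi*); -o when the last vowel of the stem is a non-high vowel (*faha*, *eo*, *ute*).
Since the last vowel of *ebilu* is /u/ (a high vowel), it takes -ku, giving *ebiluku*.
The last vowel of *heno* is /o/, which is a non-high vowel, so the suffix is -o, giving *henoo*.

ebiluku, henoo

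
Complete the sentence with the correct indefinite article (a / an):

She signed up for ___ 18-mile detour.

an

The indefinite article is chosen by the initial *sound* of the following word, not its spelling.
The number *18* is spoken "eighteen", beginning with /ˌeɪˈtiːn/ — a vowel sound.
So the article is *an*: She signed up for an 18-mile detour.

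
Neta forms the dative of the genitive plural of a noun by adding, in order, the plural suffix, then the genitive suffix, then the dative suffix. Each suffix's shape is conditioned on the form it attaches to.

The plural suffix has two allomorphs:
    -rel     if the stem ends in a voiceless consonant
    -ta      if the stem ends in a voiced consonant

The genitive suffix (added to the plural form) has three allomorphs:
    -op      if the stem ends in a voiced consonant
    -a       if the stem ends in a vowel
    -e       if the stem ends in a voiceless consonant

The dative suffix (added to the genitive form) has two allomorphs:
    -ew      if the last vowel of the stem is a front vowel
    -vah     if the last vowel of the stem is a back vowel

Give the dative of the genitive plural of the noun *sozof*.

*sozof*: final consonant = /f/, voiceless → -rel → *sozofrel*.
Since the final sound of the plural form *sozofrel* is /l/ (a voiced consonant), it takes -op, giving *sozofrelop*.
Since the last vowel of the genitive form *sozofrelop* is /o/ (a back vowel), it takes -vah, giving *sozofrelopvah*.

sozofrelopvah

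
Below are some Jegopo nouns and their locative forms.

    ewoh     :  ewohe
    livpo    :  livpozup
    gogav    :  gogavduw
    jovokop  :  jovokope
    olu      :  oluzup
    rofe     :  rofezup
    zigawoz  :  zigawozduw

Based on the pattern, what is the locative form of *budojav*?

budojavduw

Looking at the final sound of each stem: -e when the stem ends in a voiceless consonant (*ewoh*, *jovokop*); -duw when the stem ends in a voiced consonant (*gogav*, *zigawoz*); -zup when the stem ends in a vowel (*livpo*, *olu*, *rofe*).
The final sound of *budojav* is /v/, which is a voiced consonant, so the suffix is -duw, giving *budojavduw*.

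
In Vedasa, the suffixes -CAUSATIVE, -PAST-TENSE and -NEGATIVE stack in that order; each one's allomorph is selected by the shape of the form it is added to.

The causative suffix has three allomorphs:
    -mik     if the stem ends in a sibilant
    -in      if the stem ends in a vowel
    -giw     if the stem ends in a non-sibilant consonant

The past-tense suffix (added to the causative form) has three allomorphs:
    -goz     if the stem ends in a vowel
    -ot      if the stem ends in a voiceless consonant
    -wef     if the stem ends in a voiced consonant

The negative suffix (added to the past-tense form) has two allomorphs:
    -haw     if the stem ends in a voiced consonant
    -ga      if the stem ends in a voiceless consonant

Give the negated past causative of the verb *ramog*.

ramoggiwwefga

*ramog*: final sound = /g/, a non-sibilant consonant → -giw → *ramoggiw*.
The causative form *ramoggiw* — final sound /w/ (a voiced consonant) → -wef → *ramoggiwwef*.
The past-tense form *ramoggiwwef*: final consonant = /f/, voiceless → -ga → *ramoggiwwefga*.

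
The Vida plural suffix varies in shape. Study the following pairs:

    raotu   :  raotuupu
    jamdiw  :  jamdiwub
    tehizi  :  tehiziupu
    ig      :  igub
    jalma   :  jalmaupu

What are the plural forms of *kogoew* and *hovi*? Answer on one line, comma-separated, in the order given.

kogoewub, hoviupu

The alternation tracks the final sound of the stem — -ub when the stem ends in a consonant (*jamdiw*, *ig*); -upu when the stem ends in a vowel (*raotu*, *tehizi*, *jalma*).
*kogoew* — final sound /w/ (a consonant) → -ub → *kogoewub*.
*hovi* — final sound /i/ (a vowel) → -upu → *hoviupu*.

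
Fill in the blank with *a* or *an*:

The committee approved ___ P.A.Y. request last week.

a

The indefinite article is chosen by the initial *sound* of the following word, not its spelling.
The initialism *P.A.Y.* is read letter by letter; the first letter, P, is pronounced /piː/, which begins with a consonant sound.
So the article is *a*: The committee approved a P.A.Y. request last week.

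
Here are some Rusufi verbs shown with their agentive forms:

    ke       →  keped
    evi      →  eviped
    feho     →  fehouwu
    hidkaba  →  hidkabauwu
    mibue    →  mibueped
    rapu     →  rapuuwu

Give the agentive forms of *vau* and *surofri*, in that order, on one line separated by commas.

Looking at the last vowel of each stem: -ped when the last vowel of the stem is a front vowel (*ke*, *evi*, *mibue*); -uwu when the last vowel of the stem is a back vowel (*feho*, *hidkaba*, *rapu*).
The last vowel of *vau* is /u/, which is a back vowel, so the suffix is -uwu, giving *vauuwu*.
*surofri*: last vowel = /i/, a front vowel → -ped → *surofriped*.

vauuwu, surofriped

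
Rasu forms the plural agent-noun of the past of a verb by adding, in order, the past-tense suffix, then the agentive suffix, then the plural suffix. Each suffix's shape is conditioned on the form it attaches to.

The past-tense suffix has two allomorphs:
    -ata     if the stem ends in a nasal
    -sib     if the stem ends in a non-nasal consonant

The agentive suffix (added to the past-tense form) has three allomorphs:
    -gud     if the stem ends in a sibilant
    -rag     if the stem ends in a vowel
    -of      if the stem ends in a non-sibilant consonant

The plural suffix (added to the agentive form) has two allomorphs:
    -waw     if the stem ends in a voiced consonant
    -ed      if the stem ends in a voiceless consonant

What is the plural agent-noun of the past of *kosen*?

kosenataragwaw

Since the final consonant of *kosen* is /n/ (a nasal), it takes -ata, giving *kosenata*.
The final sound of the past-tense form *kosenata* is /a/, which is a vowel, so the agentive suffix is -rag, giving *kosenatarag*.
Since the final consonant of the agentive form *kosenatarag* is /g/ (voiced), it takes -waw, giving *kosenataragwaw*.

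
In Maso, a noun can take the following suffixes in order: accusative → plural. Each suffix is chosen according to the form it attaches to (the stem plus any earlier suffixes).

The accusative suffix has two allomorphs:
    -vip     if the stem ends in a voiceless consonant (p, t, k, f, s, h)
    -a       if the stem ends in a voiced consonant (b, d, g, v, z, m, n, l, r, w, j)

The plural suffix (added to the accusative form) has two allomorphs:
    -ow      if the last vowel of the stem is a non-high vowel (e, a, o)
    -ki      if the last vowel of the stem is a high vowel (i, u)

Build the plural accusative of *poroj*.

Since the final consonant of *poroj* is /j/ (voiced), it takes -a, giving *poroja*.
The accusative form *poroja* — last vowel /a/ (a non-high vowel) → -ow → *porojaow*.

porojaow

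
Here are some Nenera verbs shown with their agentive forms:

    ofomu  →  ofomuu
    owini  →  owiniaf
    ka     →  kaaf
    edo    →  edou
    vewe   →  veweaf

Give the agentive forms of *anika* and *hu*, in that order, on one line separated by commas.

anikaaf, huu

The pattern is rounding harmony: -u when the last vowel of the stem is a rounded vowel (*ofomu*, *edo*); -af when the last vowel of the stem is an unrounded vowel (*owini*, *ka*, *vewe*).
The last vowel of *anika* is /a/, which is an unrounded vowel, so the suffix is -af, giving *anikaaf*.
*hu*: last vowel = /u/, a rounded vowel → -u → *huu*.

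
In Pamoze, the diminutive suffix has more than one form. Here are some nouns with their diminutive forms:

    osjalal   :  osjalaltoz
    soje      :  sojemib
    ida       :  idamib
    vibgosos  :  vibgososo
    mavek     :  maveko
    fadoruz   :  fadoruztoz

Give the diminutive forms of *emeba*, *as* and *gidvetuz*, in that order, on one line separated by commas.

emebamib, aso, gidvetuztoz

The alternation tracks the final sound of the stem — -o when the stem ends in a voiceless consonant (*vibgosos*, *mavek*); -toz when the stem ends in a voiced consonant (*osjalal*, *fadoruz*); -mib when the stem ends in a vowel (*soje*, *ida*).
The final sound of *emeba* is /a/, which is a vowel, so the suffix is -mib, giving *emebamib*.
The final sound of *as* is /s/, which is a voiceless consonant, so the suffix is -o, giving *aso*.
*gidvetuz*: final sound = /z/, a voiced consonant → -toz → *gidvetuztoz*.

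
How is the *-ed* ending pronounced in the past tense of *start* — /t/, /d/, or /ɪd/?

/ɪd/

The stem *start* ends in /t/ or /d/.
The -ed suffix is realized as /ɪd/ after /t, d/; as /t/ after other voiceless consonants; and as /d/ after other voiced sounds.
So -ed on *start* is pronounced /ɪd/.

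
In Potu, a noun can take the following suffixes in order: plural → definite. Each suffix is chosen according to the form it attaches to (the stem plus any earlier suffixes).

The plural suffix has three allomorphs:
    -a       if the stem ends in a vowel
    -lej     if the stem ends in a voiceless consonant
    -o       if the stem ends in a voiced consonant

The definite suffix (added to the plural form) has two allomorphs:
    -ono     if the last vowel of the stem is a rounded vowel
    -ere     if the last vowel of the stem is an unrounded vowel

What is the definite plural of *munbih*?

Since the final sound of *munbih* is /h/ (a voiceless consonant), it takes -lej, giving *munbihlej*.
The plural form *munbihlej*: last vowel = /e/, an unrounded vowel → -ere → *munbihlejere*.

munbihlejere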